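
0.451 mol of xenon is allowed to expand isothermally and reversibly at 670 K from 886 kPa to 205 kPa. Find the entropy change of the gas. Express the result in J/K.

ΔS_gas = 5.49 J/K

For an isothermal ideal gas ΔS_gas = nR ln(P₁/P₂) = 0.451 × 8.314 × ln(886/205) = 5.49 J/K.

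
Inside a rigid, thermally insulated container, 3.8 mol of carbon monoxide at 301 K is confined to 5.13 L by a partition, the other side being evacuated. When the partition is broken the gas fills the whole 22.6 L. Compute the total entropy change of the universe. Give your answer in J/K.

ΔS_universe = 46.8 J/K

For an ideal gas in free expansion Q = 0 and W = 0, so T is unchanged.
Entropy is a state function; using a reversible isothermal path, ΔS_gas = nR ln(V₂/V₁) = 3.8 × 8.314 × ln(22.6/5.13) = 46.8 J/K.
The insulated surroundings exchange no heat, so ΔS_surr = 0 and ΔS_universe = ΔS_gas.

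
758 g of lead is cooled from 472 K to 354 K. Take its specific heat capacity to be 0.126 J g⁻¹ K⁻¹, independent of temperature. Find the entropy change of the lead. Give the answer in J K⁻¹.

ΔS = -27.5 J/K

ΔS = ∫dQ_rev/T = m c ln(T₂/T₁) = 758 × 0.126 × ln(354/472) = -27.5 J/K.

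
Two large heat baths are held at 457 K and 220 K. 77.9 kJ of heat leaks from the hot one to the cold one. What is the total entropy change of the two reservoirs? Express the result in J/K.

ΔS_hot = −Q/T_H = −77900/457 = -170.5 J/K and ΔS_cold = +Q/T_C = 77900/220 = 354.1 J/K.
ΔS_total = -170.5 + 354.1 = 184 J/K, positive as the second law requires.

ΔS_total = 184 J/K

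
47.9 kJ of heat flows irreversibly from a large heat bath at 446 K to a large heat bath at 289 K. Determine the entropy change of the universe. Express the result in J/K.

ΔS_hot = −Q/T_H = −47900/446 = -107.4 J/K and ΔS_cold = +Q/T_C = 47900/289 = 165.7 J/K.
ΔS_total = -107.4 + 165.7 = 58.3 J/K, positive as the second law requires.

ΔS_total = 58.3 J/K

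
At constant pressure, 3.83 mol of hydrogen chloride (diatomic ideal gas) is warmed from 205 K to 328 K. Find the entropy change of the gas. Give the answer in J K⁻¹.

ΔS = 52.4 J/K

At constant pressure, ΔS = nC_p ln(T₂/T₁) with C_p = 7R/2 = 29.1 J mol⁻¹ K⁻¹.
ΔS = 3.83 × 29.1 × ln(328/205) = 52.4 J/K.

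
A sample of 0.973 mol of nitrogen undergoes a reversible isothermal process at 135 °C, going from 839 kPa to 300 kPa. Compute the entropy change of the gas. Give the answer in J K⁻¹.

For an isothermal ideal gas ΔS_gas = nR ln(P₁/P₂) = 0.973 × 8.314 × ln(839/300) = 8.32 J/K.

ΔS_gas = 8.32 J/K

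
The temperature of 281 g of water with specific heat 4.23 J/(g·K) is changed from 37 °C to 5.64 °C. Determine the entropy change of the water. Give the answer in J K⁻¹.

ΔS = -127 J/K

In kelvin: T₁ = 310.15 K, T₂ = 278.79 K. ΔS = ∫dQ_rev/T = m c ln(T₂/T₁) = 281 × 4.23 × ln(278.79/310.15) = -127 J/K.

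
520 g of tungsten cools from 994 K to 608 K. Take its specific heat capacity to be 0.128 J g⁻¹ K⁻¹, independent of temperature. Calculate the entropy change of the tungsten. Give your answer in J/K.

ΔS = -32.7 J/K

ΔS = ∫dQ_rev/T = m c ln(T₂/T₁) = 520 × 0.128 × ln(608/994) = -32.7 J/K.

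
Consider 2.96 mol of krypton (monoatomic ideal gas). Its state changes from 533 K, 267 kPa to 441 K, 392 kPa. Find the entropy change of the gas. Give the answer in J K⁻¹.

ΔS = -21.1 J/K

ΔS = nC_p ln(T₂/T₁) − nR ln(P₂/P₁), with C_p = 5R/2 = 20.79 J mol⁻¹ K⁻¹ for a monoatomic ideal gas.
ΔS = 2.96 × [20.79 × ln(441/533) − 8.314 × ln(392/267)] = -21.1 J/K.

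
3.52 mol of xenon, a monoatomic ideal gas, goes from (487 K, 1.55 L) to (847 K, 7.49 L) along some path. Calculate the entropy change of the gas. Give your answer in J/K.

Entropy is a state function: ΔS = nC_V ln(T₂/T₁) + nR ln(V₂/V₁), with C_V = 3R/2 = 12.47 J mol⁻¹ K⁻¹ for a monoatomic ideal gas.
ΔS = 3.52 × [12.47 × ln(847/487) + 8.314 × ln(7.49/1.55)] = 70.4 J/K.

ΔS = 70.4 J/K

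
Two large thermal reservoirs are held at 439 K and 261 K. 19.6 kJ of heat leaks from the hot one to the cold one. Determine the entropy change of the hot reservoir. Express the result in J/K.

The hot reservoir loses heat Q, so ΔS_hot = −Q/T_H = −19600/439 = -44.6 J/K.

ΔS_hot = -44.6 J/K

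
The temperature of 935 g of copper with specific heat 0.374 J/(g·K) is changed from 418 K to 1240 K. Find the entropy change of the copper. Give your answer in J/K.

ΔS = 380 J/K

ΔS = ∫dQ_rev/T = m c ln(T₂/T₁) = 935 × 0.374 × ln(1240/418) = 380 J/K.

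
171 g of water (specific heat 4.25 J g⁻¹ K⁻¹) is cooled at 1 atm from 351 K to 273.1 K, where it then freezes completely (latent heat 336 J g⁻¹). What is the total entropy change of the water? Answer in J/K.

ΔS = -393 J/K

Cooling step: ΔS₁ = m c ln(T_tr/T_i) = 171 × 4.25 × ln(273.1/351) = -182.4 J/K.
Phase change: ΔS₂ = −mL/T_tr = −171 × 336 / 273.1 = -210.4 J/K.
ΔS_total = (-182.4) + (-210.4) = -393 J/K.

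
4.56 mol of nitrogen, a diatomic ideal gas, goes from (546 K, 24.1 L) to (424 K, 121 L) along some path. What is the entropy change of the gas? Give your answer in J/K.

ΔS = 37.2 J/K

Entropy is a state function: ΔS = nC_V ln(T₂/T₁) + nR ln(V₂/V₁), with C_V = 5R/2 = 20.79 J mol⁻¹ K⁻¹ for a diatomic ideal gas.
ΔS = 4.56 × [20.79 × ln(424/546) + 8.314 × ln(121/24.1)] = 37.2 J/K.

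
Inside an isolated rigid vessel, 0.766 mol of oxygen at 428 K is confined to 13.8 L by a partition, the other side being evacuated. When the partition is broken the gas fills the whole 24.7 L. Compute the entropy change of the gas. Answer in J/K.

No heat is exchanged and no work is done, so the ideal-gas temperature stays constant.
Entropy is a state function; using a reversible isothermal path, ΔS_gas = nR ln(V₂/V₁) = 0.766 × 8.314 × ln(24.7/13.8) = 3.71 J/K.

ΔS_gas = 3.71 J/K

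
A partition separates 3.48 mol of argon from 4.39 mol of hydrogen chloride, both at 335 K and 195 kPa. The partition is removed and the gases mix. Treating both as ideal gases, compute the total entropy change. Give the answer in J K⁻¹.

Mole fractions: x_A = 3.48/7.87 = 0.442, x_B = 0.558.
ΔS_mix = −R(n_A ln x_A + n_B ln x_B) = −8.314 × (3.48 ln 0.442 + 4.39 ln 0.558) = 44.9 J/K.

ΔS_mix = 44.9 J/K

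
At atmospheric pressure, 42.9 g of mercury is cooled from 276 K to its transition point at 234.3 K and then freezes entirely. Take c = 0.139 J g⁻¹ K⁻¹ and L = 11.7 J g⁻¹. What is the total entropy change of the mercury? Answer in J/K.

Cooling step: ΔS₁ = m c ln(T_tr/T_i) = 42.9 × 0.139 × ln(234.3/276) = -0.9767 J/K.
Phase change: ΔS₂ = −mL/T_tr = −42.9 × 11.7 / 234.3 = -2.142 J/K.
ΔS_total = (-0.9767) + (-2.142) = -3.12 J/K.

ΔS = -3.12 J/K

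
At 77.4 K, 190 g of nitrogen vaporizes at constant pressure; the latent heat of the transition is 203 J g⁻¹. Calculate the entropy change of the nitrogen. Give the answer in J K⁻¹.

ΔS = 498 J/K

Heat absorbed by the substance: Q = mL = 190 × 203 = 38570 J.
At constant T, ΔS = Q_rev/T = 38570 / 77.4 = 498 J/K.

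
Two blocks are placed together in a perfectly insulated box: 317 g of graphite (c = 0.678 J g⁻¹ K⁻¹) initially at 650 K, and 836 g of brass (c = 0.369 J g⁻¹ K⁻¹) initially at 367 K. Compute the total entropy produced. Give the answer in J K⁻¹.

Energy balance: T_f = (m₁c₁T₁ + m₂c₂T₂)/(m₁c₁ + m₂c₂) = 483.21 K.
ΔS₁ = m₁c₁ ln(T_f/T₁) = 214.926 × ln(483.21/650) = -63.73 J/K.
ΔS₂ = m₂c₂ ln(T_f/T₂) = 308.484 × ln(483.21/367) = 84.86 J/K.
ΔS_total = -63.73 + 84.86 = 21.1 J/K.

ΔS_total = 21.1 J/K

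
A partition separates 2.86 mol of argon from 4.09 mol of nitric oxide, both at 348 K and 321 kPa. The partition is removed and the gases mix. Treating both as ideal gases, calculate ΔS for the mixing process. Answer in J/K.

ΔS_mix = 39.1 J/K

Mole fractions: x_A = 2.86/6.95 = 0.412, x_B = 0.588.
ΔS_mix = −R(n_A ln x_A + n_B ln x_B) = −8.314 × (2.86 ln 0.412 + 4.09 ln 0.588) = 39.1 J/K.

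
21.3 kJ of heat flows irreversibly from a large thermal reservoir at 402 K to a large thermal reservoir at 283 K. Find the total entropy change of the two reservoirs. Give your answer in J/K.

ΔS_hot = −Q/T_H = −21300/402 = -52.99 J/K and ΔS_cold = +Q/T_C = 21300/283 = 75.27 J/K.
ΔS_total = -52.99 + 75.27 = 22.3 J/K, positive as the second law requires.

ΔS_total = 22.3 J/K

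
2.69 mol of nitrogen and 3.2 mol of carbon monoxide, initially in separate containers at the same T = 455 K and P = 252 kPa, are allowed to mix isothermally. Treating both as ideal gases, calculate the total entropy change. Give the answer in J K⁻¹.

Mole fractions: x_A = 2.69/5.89 = 0.457, x_B = 0.543.
ΔS_mix = −R(n_A ln x_A + n_B ln x_B) = −8.314 × (2.69 ln 0.457 + 3.2 ln 0.543) = 33.8 J/K.

ΔS_mix = 33.8 J/K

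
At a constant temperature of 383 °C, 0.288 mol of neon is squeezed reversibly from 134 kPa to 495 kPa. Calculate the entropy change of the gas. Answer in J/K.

For an isothermal ideal gas ΔS_gas = nR ln(P₁/P₂) = 0.288 × 8.314 × ln(134/495) = -3.13 J/K.

ΔS_gas = -3.13 J/K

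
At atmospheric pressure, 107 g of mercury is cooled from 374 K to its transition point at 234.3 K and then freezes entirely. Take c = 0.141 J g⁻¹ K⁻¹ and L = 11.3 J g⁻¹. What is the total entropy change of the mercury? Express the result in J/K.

Cooling step: ΔS₁ = m c ln(T_tr/T_i) = 107 × 0.141 × ln(234.3/374) = -7.055 J/K.
Phase change: ΔS₂ = −mL/T_tr = −107 × 11.3 / 234.3 = -5.16 J/K.
ΔS_total = (-7.055) + (-5.16) = -12.2 J/K.

ΔS = -12.2 J/K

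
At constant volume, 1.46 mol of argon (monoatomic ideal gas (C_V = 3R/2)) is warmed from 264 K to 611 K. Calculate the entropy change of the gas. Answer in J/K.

At constant volume, ΔS = nC_V ln(T₂/T₁) with C_V = 3R/2 = 12.47 J mol⁻¹ K⁻¹.
ΔS = 1.46 × 12.47 × ln(611/264) = 15.3 J/K.

ΔS = 15.3 J/K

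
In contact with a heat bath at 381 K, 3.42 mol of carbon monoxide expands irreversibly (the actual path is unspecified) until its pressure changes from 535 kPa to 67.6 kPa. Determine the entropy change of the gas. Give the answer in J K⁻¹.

ΔS_gas = 58.8 J/K

Entropy is a state function, so ΔS_gas depends only on the end states.
For an isothermal ideal gas ΔS_gas = nR ln(P₁/P₂) = 3.42 × 8.314 × ln(535/67.6) = 58.8 J/K.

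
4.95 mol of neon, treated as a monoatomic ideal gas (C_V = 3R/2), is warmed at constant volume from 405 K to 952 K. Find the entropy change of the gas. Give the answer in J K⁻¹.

ΔS = 52.8 J/K

At constant volume, ΔS = nC_V ln(T₂/T₁) with C_V = 3R/2 = 12.47 J mol⁻¹ K⁻¹.
ΔS = 4.95 × 12.47 × ln(952/405) = 52.8 J/K.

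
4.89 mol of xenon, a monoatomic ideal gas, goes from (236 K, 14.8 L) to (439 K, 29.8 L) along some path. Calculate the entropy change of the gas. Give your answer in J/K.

ΔS = 66.3 J/K

Entropy is a state function: ΔS = nC_V ln(T₂/T₁) + nR ln(V₂/V₁), with C_V = 3R/2 = 12.47 J mol⁻¹ K⁻¹ for a monoatomic ideal gas.
ΔS = 4.89 × [12.47 × ln(439/236) + 8.314 × ln(29.8/14.8)] = 66.3 J/K.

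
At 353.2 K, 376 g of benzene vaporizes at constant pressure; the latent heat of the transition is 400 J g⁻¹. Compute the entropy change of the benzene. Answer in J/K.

Heat absorbed by the substance: Q = mL = 376 × 400 = 150400 J.
At constant T, ΔS = Q_rev/T = 150400 / 353.2 = 426 J/K.

ΔS = 426 J/K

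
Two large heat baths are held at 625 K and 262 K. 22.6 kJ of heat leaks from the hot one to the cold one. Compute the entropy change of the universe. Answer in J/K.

ΔS_total = 50.1 J/K

ΔS_hot = −Q/T_H = −22600/625 = -36.16 J/K and ΔS_cold = +Q/T_C = 22600/262 = 86.26 J/K.
ΔS_total = -36.16 + 86.26 = 50.1 J/K, positive as the second law requires.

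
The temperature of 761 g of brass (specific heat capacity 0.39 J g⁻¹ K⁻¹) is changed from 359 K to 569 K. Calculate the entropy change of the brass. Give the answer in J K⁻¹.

ΔS = ∫dQ_rev/T = m c ln(T₂/T₁) = 761 × 0.39 × ln(569/359) = 137 J/K.

ΔS = 137 J/K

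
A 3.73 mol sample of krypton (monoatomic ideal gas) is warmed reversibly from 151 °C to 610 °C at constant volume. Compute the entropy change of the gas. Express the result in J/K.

In kelvin: T₁ = 424.15 K, T₂ = 883.15 K. At constant volume, ΔS = nC_V ln(T₂/T₁) with C_V = 3R/2 = 12.47 J mol⁻¹ K⁻¹.
ΔS = 3.73 × 12.47 × ln(883.15/424.15) = 34.1 J/K.

ΔS = 34.1 J/K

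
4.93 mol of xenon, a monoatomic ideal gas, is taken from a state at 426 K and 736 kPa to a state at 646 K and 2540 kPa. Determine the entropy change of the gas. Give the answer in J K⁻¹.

ΔS = nC_p ln(T₂/T₁) − nR ln(P₂/P₁), with C_p = 5R/2 = 20.79 J mol⁻¹ K⁻¹ for a monoatomic ideal gas.
ΔS = 4.93 × [20.79 × ln(646/426) − 8.314 × ln(2540/736)] = -8.11 J/K.

ΔS = -8.11 J/K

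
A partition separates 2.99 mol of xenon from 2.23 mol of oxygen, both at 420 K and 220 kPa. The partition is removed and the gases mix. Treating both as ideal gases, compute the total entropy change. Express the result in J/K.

Mole fractions: x_A = 2.99/5.22 = 0.573, x_B = 0.427.
ΔS_mix = −R(n_A ln x_A + n_B ln x_B) = −8.314 × (2.99 ln 0.573 + 2.23 ln 0.427) = 29.6 J/K.

ΔS_mix = 29.6 J/K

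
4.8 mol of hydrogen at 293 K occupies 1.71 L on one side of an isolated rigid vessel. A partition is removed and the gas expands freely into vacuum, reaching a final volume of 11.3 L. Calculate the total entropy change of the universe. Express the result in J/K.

No heat is exchanged and no work is done, so the ideal-gas temperature stays constant.
Entropy is a state function; using a reversible isothermal path, ΔS_gas = nR ln(V₂/V₁) = 4.8 × 8.314 × ln(11.3/1.71) = 75.4 J/K.
The insulated surroundings exchange no heat, so ΔS_surr = 0 and ΔS_universe = ΔS_gas.

ΔS_universe = 75.4 J/K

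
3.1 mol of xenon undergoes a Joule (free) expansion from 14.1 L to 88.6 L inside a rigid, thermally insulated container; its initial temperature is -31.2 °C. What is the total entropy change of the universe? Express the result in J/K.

No heat is exchanged and no work is done, so the ideal-gas temperature stays constant.
Entropy is a state function; using a reversible isothermal path, ΔS_gas = nR ln(V₂/V₁) = 3.1 × 8.314 × ln(88.6/14.1) = 47.4 J/K.
The insulated surroundings exchange no heat, so ΔS_surr = 0 and ΔS_universe = ΔS_gas.

ΔS_universe = 47.4 J/K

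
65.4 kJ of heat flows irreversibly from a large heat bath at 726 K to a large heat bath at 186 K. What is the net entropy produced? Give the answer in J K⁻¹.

ΔS_hot = −Q/T_H = −65400/726 = -90.08 J/K and ΔS_cold = +Q/T_C = 65400/186 = 351.6 J/K.
ΔS_total = -90.08 + 351.6 = 262 J/K, positive as the second law requires.

ΔS_total = 262 J/K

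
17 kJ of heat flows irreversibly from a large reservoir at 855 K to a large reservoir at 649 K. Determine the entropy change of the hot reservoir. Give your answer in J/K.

The hot reservoir loses heat Q, so ΔS_hot = −Q/T_H = −17000/855 = -19.9 J/K.

ΔS_hot = -19.9 J/K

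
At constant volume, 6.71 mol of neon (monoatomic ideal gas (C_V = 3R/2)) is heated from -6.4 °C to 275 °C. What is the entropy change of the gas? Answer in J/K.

ΔS = 60.3 J/K

In kelvin: T₁ = 266.75 K, T₂ = 548.15 K. At constant volume, ΔS = nC_V ln(T₂/T₁) with C_V = 3R/2 = 12.47 J mol⁻¹ K⁻¹.
ΔS = 6.71 × 12.47 × ln(548.15/266.75) = 60.3 J/K.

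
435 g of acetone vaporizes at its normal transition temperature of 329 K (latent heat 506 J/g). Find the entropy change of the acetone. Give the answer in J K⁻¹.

ΔS = 669 J/K

Heat absorbed by the substance: Q = mL = 435 × 506 = 220110 J.
At constant T, ΔS = Q_rev/T = 220110 / 329 = 669 J/K.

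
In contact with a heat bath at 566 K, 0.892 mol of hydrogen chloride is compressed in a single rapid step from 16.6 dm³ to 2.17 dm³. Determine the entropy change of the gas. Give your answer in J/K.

Entropy is a state function, so ΔS_gas depends only on the end states.
For an isothermal ideal gas ΔS_gas = nR ln(V₂/V₁) = 0.892 × 8.314 × ln(2.17/16.6) = -15.1 J/K.

ΔS_gas = -15.1 J/K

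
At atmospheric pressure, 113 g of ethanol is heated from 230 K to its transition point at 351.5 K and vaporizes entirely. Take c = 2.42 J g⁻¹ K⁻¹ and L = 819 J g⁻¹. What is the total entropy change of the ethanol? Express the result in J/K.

Warming step: ΔS₁ = m c ln(T_tr/T_i) = 113 × 2.42 × ln(351.5/230) = 116 J/K.
Phase change: ΔS₂ = +mL/T_tr = 113 × 819 / 351.5 = 263.3 J/K.
ΔS_total = (116) + (263.3) = 379 J/K.

ΔS = 379 J/K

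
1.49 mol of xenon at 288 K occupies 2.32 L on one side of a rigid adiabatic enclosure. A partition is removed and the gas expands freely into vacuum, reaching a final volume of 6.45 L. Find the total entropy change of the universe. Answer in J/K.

For an ideal gas in free expansion Q = 0 and W = 0, so T is unchanged.
Entropy is a state function; using a reversible isothermal path, ΔS_gas = nR ln(V₂/V₁) = 1.49 × 8.314 × ln(6.45/2.32) = 12.7 J/K.
The insulated surroundings exchange no heat, so ΔS_surr = 0 and ΔS_universe = ΔS_gas.

ΔS_universe = 12.7 J/K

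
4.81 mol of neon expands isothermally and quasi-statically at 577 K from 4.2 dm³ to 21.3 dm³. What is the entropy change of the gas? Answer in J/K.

For an isothermal ideal gas ΔS_gas = nR ln(V₂/V₁) = 4.81 × 8.314 × ln(21.3/4.2) = 64.9 J/K.

ΔS_gas = 64.9 J/K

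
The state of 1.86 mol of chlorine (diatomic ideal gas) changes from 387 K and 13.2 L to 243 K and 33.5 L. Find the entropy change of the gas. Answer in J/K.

ΔS = -3.59 J/K

Entropy is a state function: ΔS = nC_V ln(T₂/T₁) + nR ln(V₂/V₁), with C_V = 5R/2 = 20.79 J mol⁻¹ K⁻¹ for a diatomic ideal gas.
ΔS = 1.86 × [20.79 × ln(243/387) + 8.314 × ln(33.5/13.2)] = -3.59 J/K.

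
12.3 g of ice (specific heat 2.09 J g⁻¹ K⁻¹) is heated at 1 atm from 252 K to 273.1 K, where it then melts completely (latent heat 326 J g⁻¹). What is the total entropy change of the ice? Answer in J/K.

ΔS = 16.7 J/K

Warming step: ΔS₁ = m c ln(T_tr/T_i) = 12.3 × 2.09 × ln(273.1/252) = 2.067 J/K.
Phase change: ΔS₂ = +mL/T_tr = 12.3 × 326 / 273.1 = 14.68 J/K.
ΔS_total = (2.067) + (14.68) = 16.7 J/K.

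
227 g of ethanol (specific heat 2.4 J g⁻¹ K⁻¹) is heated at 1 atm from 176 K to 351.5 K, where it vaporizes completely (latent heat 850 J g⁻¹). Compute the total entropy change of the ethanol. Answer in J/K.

ΔS = 926 J/K

Warming step: ΔS₁ = m c ln(T_tr/T_i) = 227 × 2.4 × ln(351.5/176) = 376.9 J/K.
Phase change: ΔS₂ = +mL/T_tr = 227 × 850 / 351.5 = 548.9 J/K.
ΔS_total = (376.9) + (548.9) = 926 J/K.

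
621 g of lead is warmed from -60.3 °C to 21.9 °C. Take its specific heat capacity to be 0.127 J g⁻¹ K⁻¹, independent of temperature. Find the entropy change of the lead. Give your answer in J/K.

In kelvin: T₁ = 212.85 K, T₂ = 295.05 K. ΔS = ∫dQ_rev/T = m c ln(T₂/T₁) = 621 × 0.127 × ln(295.05/212.85) = 25.8 J/K.

ΔS = 25.8 J/K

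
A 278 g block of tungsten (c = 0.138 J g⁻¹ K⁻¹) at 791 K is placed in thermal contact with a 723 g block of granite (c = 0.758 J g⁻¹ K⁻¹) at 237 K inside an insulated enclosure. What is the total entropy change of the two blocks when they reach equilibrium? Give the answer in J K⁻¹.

Energy balance: T_f = (m₁c₁T₁ + m₂c₂T₂)/(m₁c₁ + m₂c₂) = 273.24 K.
ΔS₁ = m₁c₁ ln(T_f/T₁) = 38.364 × ln(273.24/791) = -40.78 J/K.
ΔS₂ = m₂c₂ ln(T_f/T₂) = 548.034 × ln(273.24/237) = 77.99 J/K.
ΔS_total = -40.78 + 77.99 = 37.2 J/K.

ΔS_total = 37.2 J/K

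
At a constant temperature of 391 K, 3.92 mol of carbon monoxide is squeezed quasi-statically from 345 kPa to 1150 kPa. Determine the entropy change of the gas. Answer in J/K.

ΔS_gas = -39.2 J/K

For an isothermal ideal gas ΔS_gas = nR ln(P₁/P₂) = 3.92 × 8.314 × ln(345/1150) = -39.2 J/K.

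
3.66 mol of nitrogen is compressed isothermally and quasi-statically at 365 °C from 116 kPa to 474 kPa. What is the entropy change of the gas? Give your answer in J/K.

ΔS_gas = -42.8 J/K

For an isothermal ideal gas ΔS_gas = nR ln(P₁/P₂) = 3.66 × 8.314 × ln(116/474) = -42.8 J/K.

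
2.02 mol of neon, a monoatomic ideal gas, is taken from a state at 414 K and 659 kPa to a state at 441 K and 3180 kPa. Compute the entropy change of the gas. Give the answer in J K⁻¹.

ΔS = nC_p ln(T₂/T₁) − nR ln(P₂/P₁), with C_p = 5R/2 = 20.79 J mol⁻¹ K⁻¹ for a monoatomic ideal gas.
ΔS = 2.02 × [20.79 × ln(441/414) − 8.314 × ln(3180/659)] = -23.8 J/K.

ΔS = -23.8 J/K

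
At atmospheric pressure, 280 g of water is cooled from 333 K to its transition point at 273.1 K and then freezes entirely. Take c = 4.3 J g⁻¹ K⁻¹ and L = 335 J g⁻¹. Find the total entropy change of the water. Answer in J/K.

ΔS = -582 J/K

Cooling step: ΔS₁ = m c ln(T_tr/T_i) = 280 × 4.3 × ln(273.1/333) = -238.8 J/K.
Phase change: ΔS₂ = −mL/T_tr = −280 × 335 / 273.1 = -343.5 J/K.
ΔS_total = (-238.8) + (-343.5) = -582 J/K.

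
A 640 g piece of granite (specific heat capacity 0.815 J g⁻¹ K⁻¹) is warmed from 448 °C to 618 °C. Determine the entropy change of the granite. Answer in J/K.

In kelvin: T₁ = 721.15 K, T₂ = 891.15 K. ΔS = ∫dQ_rev/T = m c ln(T₂/T₁) = 640 × 0.815 × ln(891.15/721.15) = 110 J/K.

ΔS = 110 J/K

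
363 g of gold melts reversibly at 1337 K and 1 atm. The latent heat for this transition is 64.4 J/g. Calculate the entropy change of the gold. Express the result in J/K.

Heat absorbed by the substance: Q = mL = 363 × 64.4 = 23377.2 J.
At constant T, ΔS = Q_rev/T = 23377.2 / 1337 = 17.5 J/K.

ΔS = 17.5 J/K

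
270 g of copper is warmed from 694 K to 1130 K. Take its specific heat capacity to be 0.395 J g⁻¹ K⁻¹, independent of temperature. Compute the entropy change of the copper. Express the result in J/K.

ΔS = 52 J/K

ΔS = ∫dQ_rev/T = m c ln(T₂/T₁) = 270 × 0.395 × ln(1130/694) = 52 J/K.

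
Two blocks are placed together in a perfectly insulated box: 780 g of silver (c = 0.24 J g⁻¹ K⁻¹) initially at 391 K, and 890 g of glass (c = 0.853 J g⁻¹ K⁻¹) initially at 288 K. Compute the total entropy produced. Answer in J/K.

Energy balance: T_f = (m₁c₁T₁ + m₂c₂T₂)/(m₁c₁ + m₂c₂) = 308.37 K.
ΔS₁ = m₁c₁ ln(T_f/T₁) = 187.2 × ln(308.37/391) = -44.44 J/K.
ΔS₂ = m₂c₂ ln(T_f/T₂) = 759.17 × ln(308.37/288) = 51.89 J/K.
ΔS_total = -44.44 + 51.89 = 7.45 J/K.

ΔS_total = 7.45 J/K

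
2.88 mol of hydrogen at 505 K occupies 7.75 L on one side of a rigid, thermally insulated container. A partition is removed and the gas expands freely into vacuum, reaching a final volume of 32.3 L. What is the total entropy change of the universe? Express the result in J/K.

ΔS_universe = 34.2 J/K

For an ideal gas in free expansion Q = 0 and W = 0, so T is unchanged.
Entropy is a state function; using a reversible isothermal path, ΔS_gas = nR ln(V₂/V₁) = 2.88 × 8.314 × ln(32.3/7.75) = 34.2 J/K.
The insulated surroundings exchange no heat, so ΔS_surr = 0 and ΔS_universe = ΔS_gas.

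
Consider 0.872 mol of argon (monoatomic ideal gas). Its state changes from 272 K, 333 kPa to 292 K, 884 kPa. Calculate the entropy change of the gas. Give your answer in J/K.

ΔS = -5.79 J/K

ΔS = nC_p ln(T₂/T₁) − nR ln(P₂/P₁), with C_p = 5R/2 = 20.79 J mol⁻¹ K⁻¹ for a monoatomic ideal gas.
ΔS = 0.872 × [20.79 × ln(292/272) − 8.314 × ln(884/333)] = -5.79 J/K.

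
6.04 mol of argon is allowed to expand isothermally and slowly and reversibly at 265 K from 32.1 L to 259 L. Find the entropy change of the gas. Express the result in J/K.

ΔS_gas = 105 J/K

For an isothermal ideal gas ΔS_gas = nR ln(V₂/V₁) = 6.04 × 8.314 × ln(259/32.1) = 105 J/K.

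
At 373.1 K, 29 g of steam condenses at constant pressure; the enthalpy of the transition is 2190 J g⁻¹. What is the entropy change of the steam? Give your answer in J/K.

ΔS = -170 J/K

Heat released by the substance: Q = −mL = −29 × 2190 = −63510 J.
At constant T, ΔS = Q_rev/T = −63510 / 373.1 = -170 J/K.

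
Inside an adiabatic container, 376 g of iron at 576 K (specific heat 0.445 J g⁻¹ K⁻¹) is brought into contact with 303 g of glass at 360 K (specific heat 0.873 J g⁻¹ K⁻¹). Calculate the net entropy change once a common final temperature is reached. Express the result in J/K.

ΔS_total = 11.6 J/K

Energy balance: T_f = (m₁c₁T₁ + m₂c₂T₂)/(m₁c₁ + m₂c₂) = 443.69 K.
ΔS₁ = m₁c₁ ln(T_f/T₁) = 167.32 × ln(443.69/576) = -43.67 J/K.
ΔS₂ = m₂c₂ ln(T_f/T₂) = 264.519 × ln(443.69/360) = 55.29 J/K.
ΔS_total = -43.67 + 55.29 = 11.6 J/K.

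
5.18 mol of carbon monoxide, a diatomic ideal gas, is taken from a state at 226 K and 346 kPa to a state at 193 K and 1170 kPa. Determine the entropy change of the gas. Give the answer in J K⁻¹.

ΔS = nC_p ln(T₂/T₁) − nR ln(P₂/P₁), with C_p = 7R/2 = 29.1 J mol⁻¹ K⁻¹ for a diatomic ideal gas.
ΔS = 5.18 × [29.1 × ln(193/226) − 8.314 × ln(1170/346)] = -76.3 J/K.

ΔS = -76.3 J/K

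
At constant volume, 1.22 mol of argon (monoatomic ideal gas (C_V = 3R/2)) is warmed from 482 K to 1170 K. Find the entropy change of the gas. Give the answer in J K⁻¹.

ΔS = 13.5 J/K

At constant volume, ΔS = nC_V ln(T₂/T₁) with C_V = 3R/2 = 12.47 J mol⁻¹ K⁻¹.
ΔS = 1.22 × 12.47 × ln(1170/482) = 13.5 J/K.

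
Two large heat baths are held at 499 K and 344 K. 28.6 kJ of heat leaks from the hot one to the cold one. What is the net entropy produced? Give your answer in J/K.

ΔS_total = 25.8 J/K

ΔS_hot = −Q/T_H = −28600/499 = -57.31 J/K and ΔS_cold = +Q/T_C = 28600/344 = 83.14 J/K.
ΔS_total = -57.31 + 83.14 = 25.8 J/K, positive as the second law requires.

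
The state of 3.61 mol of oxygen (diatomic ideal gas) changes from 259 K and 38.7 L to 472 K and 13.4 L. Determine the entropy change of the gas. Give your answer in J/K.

Entropy is a state function: ΔS = nC_V ln(T₂/T₁) + nR ln(V₂/V₁), with C_V = 5R/2 = 20.79 J mol⁻¹ K⁻¹ for a diatomic ideal gas.
ΔS = 3.61 × [20.79 × ln(472/259) + 8.314 × ln(13.4/38.7)] = 13.2 J/K.

ΔS = 13.2 J/K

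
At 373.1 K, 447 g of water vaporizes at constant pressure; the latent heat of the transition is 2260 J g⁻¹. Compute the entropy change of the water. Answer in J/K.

Heat absorbed by the substance: Q = mL = 447 × 2260 = 1010220 J.
At constant T, ΔS = Q_rev/T = 1010220 / 373.1 = 2710 J/K.

ΔS = 2710 J/K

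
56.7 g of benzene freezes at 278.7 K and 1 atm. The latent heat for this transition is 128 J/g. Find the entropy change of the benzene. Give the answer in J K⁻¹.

Heat released by the substance: Q = −mL = −56.7 × 128 = −7257.6 J.
At constant T, ΔS = Q_rev/T = −7257.6 / 278.7 = -26 J/K.

ΔS = -26 J/K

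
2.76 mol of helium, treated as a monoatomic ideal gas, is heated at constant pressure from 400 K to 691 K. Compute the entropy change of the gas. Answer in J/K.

ΔS = 31.4 J/K

At constant pressure, ΔS = nC_p ln(T₂/T₁) with C_p = 5R/2 = 20.79 J mol⁻¹ K⁻¹.
ΔS = 2.76 × 20.79 × ln(691/400) = 31.4 J/K.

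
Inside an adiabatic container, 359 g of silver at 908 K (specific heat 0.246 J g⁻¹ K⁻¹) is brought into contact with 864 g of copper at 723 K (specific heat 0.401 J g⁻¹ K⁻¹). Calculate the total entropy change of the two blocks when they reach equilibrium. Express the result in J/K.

Energy balance: T_f = (m₁c₁T₁ + m₂c₂T₂)/(m₁c₁ + m₂c₂) = 760.58 K.
ΔS₁ = m₁c₁ ln(T_f/T₁) = 88.314 × ln(760.58/908) = -15.65 J/K.
ΔS₂ = m₂c₂ ln(T_f/T₂) = 346.464 × ln(760.58/723) = 17.56 J/K.
ΔS_total = -15.65 + 17.56 = 1.91 J/K.

ΔS_total = 1.91 J/K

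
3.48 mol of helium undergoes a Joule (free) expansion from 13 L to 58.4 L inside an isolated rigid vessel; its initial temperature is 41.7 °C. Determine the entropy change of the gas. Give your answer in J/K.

ΔS_gas = 43.5 J/K

No heat is exchanged and no work is done, so the ideal-gas temperature stays constant.
Entropy is a state function; using a reversible isothermal path, ΔS_gas = nR ln(V₂/V₁) = 3.48 × 8.314 × ln(58.4/13) = 43.5 J/K.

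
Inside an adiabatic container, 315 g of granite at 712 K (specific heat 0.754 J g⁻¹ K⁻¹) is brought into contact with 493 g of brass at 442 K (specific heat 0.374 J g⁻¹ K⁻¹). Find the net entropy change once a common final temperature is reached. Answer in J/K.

ΔS_total = 11.5 J/K

Energy balance: T_f = (m₁c₁T₁ + m₂c₂T₂)/(m₁c₁ + m₂c₂) = 594 K.
ΔS₁ = m₁c₁ ln(T_f/T₁) = 237.51 × ln(594/712) = -43.04 J/K.
ΔS₂ = m₂c₂ ln(T_f/T₂) = 184.382 × ln(594/442) = 54.5 J/K.
ΔS_total = -43.04 + 54.5 = 11.5 J/K.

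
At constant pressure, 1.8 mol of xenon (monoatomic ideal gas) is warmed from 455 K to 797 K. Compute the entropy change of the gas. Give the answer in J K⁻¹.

ΔS = 21 J/K

At constant pressure, ΔS = nC_p ln(T₂/T₁) with C_p = 5R/2 = 20.79 J mol⁻¹ K⁻¹.
ΔS = 1.8 × 20.79 × ln(797/455) = 21 J/K.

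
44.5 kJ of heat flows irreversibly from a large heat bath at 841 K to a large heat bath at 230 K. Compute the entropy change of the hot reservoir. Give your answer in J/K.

ΔS_hot = -52.9 J/K

The hot reservoir loses heat Q, so ΔS_hot = −Q/T_H = −44500/841 = -52.9 J/K.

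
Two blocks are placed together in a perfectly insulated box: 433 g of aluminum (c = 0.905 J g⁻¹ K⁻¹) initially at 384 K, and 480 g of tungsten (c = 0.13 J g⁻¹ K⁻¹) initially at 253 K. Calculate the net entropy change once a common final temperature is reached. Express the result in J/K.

ΔS_total = 4.23 J/K

Energy balance: T_f = (m₁c₁T₁ + m₂c₂T₂)/(m₁c₁ + m₂c₂) = 366.01 K.
ΔS₁ = m₁c₁ ln(T_f/T₁) = 391.865 × ln(366.01/384) = -18.81 J/K.
ΔS₂ = m₂c₂ ln(T_f/T₂) = 62.4 × ln(366.01/253) = 23.04 J/K.
ΔS_total = -18.81 + 23.04 = 4.23 J/K.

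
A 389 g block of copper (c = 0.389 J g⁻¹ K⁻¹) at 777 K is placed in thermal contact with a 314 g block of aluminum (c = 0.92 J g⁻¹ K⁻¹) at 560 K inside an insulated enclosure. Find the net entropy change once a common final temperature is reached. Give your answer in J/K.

Energy balance: T_f = (m₁c₁T₁ + m₂c₂T₂)/(m₁c₁ + m₂c₂) = 634.59 K.
ΔS₁ = m₁c₁ ln(T_f/T₁) = 151.321 × ln(634.59/777) = -30.636 J/K.
ΔS₂ = m₂c₂ ln(T_f/T₂) = 288.88 × ln(634.59/560) = 36.124 J/K.
ΔS_total = -30.636 + 36.124 = 5.49 J/K.

ΔS_total = 5.49 J/K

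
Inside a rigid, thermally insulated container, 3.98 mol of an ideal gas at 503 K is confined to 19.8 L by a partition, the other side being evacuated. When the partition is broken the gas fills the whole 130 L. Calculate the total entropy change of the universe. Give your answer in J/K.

ΔS_universe = 62.3 J/K

For an ideal gas in free expansion Q = 0 and W = 0, so T is unchanged.
Entropy is a state function; using a reversible isothermal path, ΔS_gas = nR ln(V₂/V₁) = 3.98 × 8.314 × ln(130/19.8) = 62.3 J/K.
The insulated surroundings exchange no heat, so ΔS_surr = 0 and ΔS_universe = ΔS_gas.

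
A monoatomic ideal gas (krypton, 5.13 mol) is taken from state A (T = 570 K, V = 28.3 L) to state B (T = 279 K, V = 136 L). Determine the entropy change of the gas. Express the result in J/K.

Entropy is a state function: ΔS = nC_V ln(T₂/T₁) + nR ln(V₂/V₁), with C_V = 3R/2 = 12.47 J mol⁻¹ K⁻¹ for a monoatomic ideal gas.
ΔS = 5.13 × [12.47 × ln(279/570) + 8.314 × ln(136/28.3)] = 21.2 J/K.

ΔS = 21.2 J/K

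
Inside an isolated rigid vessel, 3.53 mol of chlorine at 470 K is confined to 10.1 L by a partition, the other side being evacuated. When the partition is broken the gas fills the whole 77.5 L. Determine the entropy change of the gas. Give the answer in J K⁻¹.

ΔS_gas = 59.8 J/K

For an ideal gas in free expansion Q = 0 and W = 0, so T is unchanged.
Entropy is a state function; using a reversible isothermal path, ΔS_gas = nR ln(V₂/V₁) = 3.53 × 8.314 × ln(77.5/10.1) = 59.8 J/K.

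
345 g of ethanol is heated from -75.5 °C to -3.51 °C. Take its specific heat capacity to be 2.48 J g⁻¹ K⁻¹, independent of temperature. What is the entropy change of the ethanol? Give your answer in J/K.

ΔS = 266 J/K

In kelvin: T₁ = 197.65 K, T₂ = 269.64 K. ΔS = ∫dQ_rev/T = m c ln(T₂/T₁) = 345 × 2.48 × ln(269.64/197.65) = 266 J/K.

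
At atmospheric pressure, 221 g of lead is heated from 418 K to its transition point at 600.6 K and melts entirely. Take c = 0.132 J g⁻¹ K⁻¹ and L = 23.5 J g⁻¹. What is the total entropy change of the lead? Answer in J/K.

ΔS = 19.2 J/K

Warming step: ΔS₁ = m c ln(T_tr/T_i) = 221 × 0.132 × ln(600.6/418) = 10.57 J/K.
Phase change: ΔS₂ = +mL/T_tr = 221 × 23.5 / 600.6 = 8.647 J/K.
ΔS_total = (10.57) + (8.647) = 19.2 J/K.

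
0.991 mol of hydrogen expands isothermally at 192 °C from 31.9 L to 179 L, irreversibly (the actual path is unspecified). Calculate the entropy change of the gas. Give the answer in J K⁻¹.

ΔS_gas = 14.2 J/K

Entropy is a state function, so ΔS_gas depends only on the end states.
For an isothermal ideal gas ΔS_gas = nR ln(V₂/V₁) = 0.991 × 8.314 × ln(179/31.9) = 14.2 J/K.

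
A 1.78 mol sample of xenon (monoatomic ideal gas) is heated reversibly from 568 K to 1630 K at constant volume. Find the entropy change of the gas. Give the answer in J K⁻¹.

ΔS = 23.4 J/K

At constant volume, ΔS = nC_V ln(T₂/T₁) with C_V = 3R/2 = 12.47 J mol⁻¹ K⁻¹.
ΔS = 1.78 × 12.47 × ln(1630/568) = 23.4 J/K.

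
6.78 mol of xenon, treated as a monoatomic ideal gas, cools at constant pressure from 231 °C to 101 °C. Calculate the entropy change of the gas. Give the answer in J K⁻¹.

ΔS = -42 J/K

In kelvin: T₁ = 504.15 K, T₂ = 374.15 K. At constant pressure, ΔS = nC_p ln(T₂/T₁) with C_p = 5R/2 = 20.79 J mol⁻¹ K⁻¹.
ΔS = 6.78 × 20.79 × ln(374.15/504.15) = -42 J/K.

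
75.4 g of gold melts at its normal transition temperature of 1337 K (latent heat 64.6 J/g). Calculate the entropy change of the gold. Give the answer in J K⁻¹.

Heat absorbed by the substance: Q = mL = 75.4 × 64.6 = 4870.84 J.
At constant T, ΔS = Q_rev/T = 4870.84 / 1337 = 3.64 J/K.

ΔS = 3.64 J/K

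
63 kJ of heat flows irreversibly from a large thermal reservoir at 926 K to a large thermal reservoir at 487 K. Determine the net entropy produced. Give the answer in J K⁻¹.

ΔS_total = 61.3 J/K

ΔS_hot = −Q/T_H = −63000/926 = -68.035 J/K and ΔS_cold = +Q/T_C = 63000/487 = 129.36 J/K.
ΔS_total = -68.035 + 129.36 = 61.3 J/K, positive as the second law requires.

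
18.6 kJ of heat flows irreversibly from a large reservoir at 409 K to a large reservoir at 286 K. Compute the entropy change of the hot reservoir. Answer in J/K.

The hot reservoir loses heat Q, so ΔS_hot = −Q/T_H = −18600/409 = -45.5 J/K.

ΔS_hot = -45.5 J/K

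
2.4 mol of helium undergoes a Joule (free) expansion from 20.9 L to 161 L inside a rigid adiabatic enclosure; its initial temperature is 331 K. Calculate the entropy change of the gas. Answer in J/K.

For an ideal gas in free expansion Q = 0 and W = 0, so T is unchanged.
Entropy is a state function; using a reversible isothermal path, ΔS_gas = nR ln(V₂/V₁) = 2.4 × 8.314 × ln(161/20.9) = 40.7 J/K.

ΔS_gas = 40.7 J/K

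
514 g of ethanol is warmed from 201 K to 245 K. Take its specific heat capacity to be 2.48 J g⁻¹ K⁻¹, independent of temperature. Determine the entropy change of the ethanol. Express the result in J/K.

ΔS = ∫dQ_rev/T = m c ln(T₂/T₁) = 514 × 2.48 × ln(245/201) = 252 J/K.

ΔS = 252 J/K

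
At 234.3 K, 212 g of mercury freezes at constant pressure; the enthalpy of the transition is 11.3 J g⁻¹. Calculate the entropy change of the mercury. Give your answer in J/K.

ΔS = -10.2 J/K

Heat released by the substance: Q = −mL = −212 × 11.3 = −2395.6 J.
At constant T, ΔS = Q_rev/T = −2395.6 / 234.3 = -10.2 J/K.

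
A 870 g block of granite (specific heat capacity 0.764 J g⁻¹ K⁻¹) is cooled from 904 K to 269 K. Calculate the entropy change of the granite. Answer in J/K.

ΔS = ∫dQ_rev/T = m c ln(T₂/T₁) = 870 × 0.764 × ln(269/904) = -806 J/K.

ΔS = -806 J/K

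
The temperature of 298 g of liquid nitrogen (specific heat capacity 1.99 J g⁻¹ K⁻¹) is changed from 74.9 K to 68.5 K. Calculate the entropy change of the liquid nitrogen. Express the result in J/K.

ΔS = ∫dQ_rev/T = m c ln(T₂/T₁) = 298 × 1.99 × ln(68.5/74.9) = -53 J/K.

ΔS = -53 J/K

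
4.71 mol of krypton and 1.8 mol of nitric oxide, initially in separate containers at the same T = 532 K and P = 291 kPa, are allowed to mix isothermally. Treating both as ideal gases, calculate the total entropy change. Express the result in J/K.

ΔS_mix = 31.9 J/K

Mole fractions: x_A = 4.71/6.51 = 0.724, x_B = 0.276.
ΔS_mix = −R(n_A ln x_A + n_B ln x_B) = −8.314 × (4.71 ln 0.724 + 1.8 ln 0.276) = 31.9 J/K.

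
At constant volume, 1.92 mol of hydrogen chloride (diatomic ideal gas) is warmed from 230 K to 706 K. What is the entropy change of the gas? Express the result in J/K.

At constant volume, ΔS = nC_V ln(T₂/T₁) with C_V = 5R/2 = 20.79 J mol⁻¹ K⁻¹.
ΔS = 1.92 × 20.79 × ln(706/230) = 44.8 J/K.

ΔS = 44.8 J/K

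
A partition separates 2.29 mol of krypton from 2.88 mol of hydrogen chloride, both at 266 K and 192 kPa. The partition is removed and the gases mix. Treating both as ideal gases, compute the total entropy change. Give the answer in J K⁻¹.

Mole fractions: x_A = 2.29/5.17 = 0.443, x_B = 0.557.
ΔS_mix = −R(n_A ln x_A + n_B ln x_B) = −8.314 × (2.29 ln 0.443 + 2.88 ln 0.557) = 29.5 J/K.

ΔS_mix = 29.5 J/K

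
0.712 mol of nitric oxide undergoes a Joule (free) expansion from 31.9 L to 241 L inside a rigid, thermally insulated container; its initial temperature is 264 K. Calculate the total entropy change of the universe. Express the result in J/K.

ΔS_universe = 12 J/K

No heat is exchanged and no work is done, so the ideal-gas temperature stays constant.
Entropy is a state function; using a reversible isothermal path, ΔS_gas = nR ln(V₂/V₁) = 0.712 × 8.314 × ln(241/31.9) = 12 J/K.
The insulated surroundings exchange no heat, so ΔS_surr = 0 and ΔS_universe = ΔS_gas.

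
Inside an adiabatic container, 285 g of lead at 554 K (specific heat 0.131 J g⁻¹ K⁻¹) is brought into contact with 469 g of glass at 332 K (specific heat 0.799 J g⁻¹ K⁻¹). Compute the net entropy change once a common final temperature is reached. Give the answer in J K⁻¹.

ΔS_total = 5.12 J/K

Energy balance: T_f = (m₁c₁T₁ + m₂c₂T₂)/(m₁c₁ + m₂c₂) = 352.11 K.
ΔS₁ = m₁c₁ ln(T_f/T₁) = 37.335 × ln(352.11/554) = -16.92 J/K.
ΔS₂ = m₂c₂ ln(T_f/T₂) = 374.731 × ln(352.11/332) = 22.04 J/K.
ΔS_total = -16.92 + 22.04 = 5.12 J/K.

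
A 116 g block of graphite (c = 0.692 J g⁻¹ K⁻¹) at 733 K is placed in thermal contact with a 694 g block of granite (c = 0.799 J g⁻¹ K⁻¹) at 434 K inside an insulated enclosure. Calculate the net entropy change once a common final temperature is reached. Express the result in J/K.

Energy balance: T_f = (m₁c₁T₁ + m₂c₂T₂)/(m₁c₁ + m₂c₂) = 471.81 K.
ΔS₁ = m₁c₁ ln(T_f/T₁) = 80.272 × ln(471.81/733) = -35.37 J/K.
ΔS₂ = m₂c₂ ln(T_f/T₂) = 554.506 × ln(471.81/434) = 46.32 J/K.
ΔS_total = -35.37 + 46.32 = 11 J/K.

ΔS_total = 11 J/K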